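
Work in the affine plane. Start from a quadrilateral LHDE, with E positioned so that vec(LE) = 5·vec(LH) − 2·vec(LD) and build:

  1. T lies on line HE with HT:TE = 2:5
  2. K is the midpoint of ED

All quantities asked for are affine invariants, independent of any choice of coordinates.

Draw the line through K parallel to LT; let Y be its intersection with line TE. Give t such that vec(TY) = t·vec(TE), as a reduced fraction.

t = -1/4

Assign L = (0, 0), H = (1, 0), D = (0, 1), E = (5, -2) — the answer is frame-independent, so this choice is without loss of generality.
1. T lies on line HE with HT:TE = 2:5 ⇒ T = (15/7, -4/7)
2. K is the midpoint of ED ⇒ K = (5/2, -1/2)
through K parallel to LT: direction (15/7, -4/7); meets TE at Y = (10/7, -3/14)
Y = T + t·(E−T) with t = -1/4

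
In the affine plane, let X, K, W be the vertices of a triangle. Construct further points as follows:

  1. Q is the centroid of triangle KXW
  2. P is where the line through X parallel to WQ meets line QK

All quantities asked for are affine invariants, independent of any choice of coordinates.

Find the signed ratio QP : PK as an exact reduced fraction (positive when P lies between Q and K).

Choose coordinates X = (0, 0), K = (1, 0), W = (0, 1).
1. Q is the centroid of triangle KXW ⇒ Q = (1/3, 1/3)
2. P is where the line through X parallel to WQ meets line QK ⇒ P = (-1/3, 2/3)
P = Q + t·(K−Q) with t = -1, so QP:PK = t:(1−t) = -1:2

QP:PK = -1/2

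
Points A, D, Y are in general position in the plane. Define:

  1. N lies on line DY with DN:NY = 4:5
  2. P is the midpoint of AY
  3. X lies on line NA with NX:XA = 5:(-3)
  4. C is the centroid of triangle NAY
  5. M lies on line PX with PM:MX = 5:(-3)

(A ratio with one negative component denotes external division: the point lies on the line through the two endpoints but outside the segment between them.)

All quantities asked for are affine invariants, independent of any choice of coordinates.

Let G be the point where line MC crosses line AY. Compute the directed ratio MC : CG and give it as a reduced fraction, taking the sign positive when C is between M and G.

Choose coordinates A = (0, 0), D = (1, 0), Y = (0, 1).
1. N lies on line DY with DN:NY = 4:5 ⇒ N = (5/9, 4/9)
2. P is the midpoint of AY ⇒ P = (0, 1/2)
3. X lies on line NA with NX:XA = 5:(-3) ⇒ X = (-5/6, -2/3)
4. C is the centroid of triangle NAY ⇒ C = (5/27, 13/27)
5. M lies on line PX with PM:MX = 5:(-3) ⇒ M = (-25/12, -29/12)
line MC meets AY at G = (0, 12/49)
C = M + t·(G−M) with t = 49/45, so MC:CG = 49/45:-4/45

MC:CG = -49/4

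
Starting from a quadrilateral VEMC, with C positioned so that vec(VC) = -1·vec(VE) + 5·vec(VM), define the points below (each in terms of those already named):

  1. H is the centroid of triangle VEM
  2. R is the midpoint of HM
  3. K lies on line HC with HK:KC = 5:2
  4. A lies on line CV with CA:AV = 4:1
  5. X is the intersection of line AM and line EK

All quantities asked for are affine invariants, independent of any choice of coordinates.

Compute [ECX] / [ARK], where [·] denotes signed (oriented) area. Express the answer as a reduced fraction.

[ECX]:[ARK] = 30/121

Choose coordinates V = (0, 0), E = (1, 0), M = (0, 1), C = (-1, 5).
1. H is the centroid of triangle VEM ⇒ H = (1/3, 1/3)
2. R is the midpoint of HM ⇒ R = (1/6, 2/3)
3. K lies on line HC with HK:KC = 5:2 ⇒ K = (-13/21, 11/3)
4. A lies on line CV with CA:AV = 4:1 ⇒ A = (-1/5, 1)
5. X is the intersection of line AM and line EK ⇒ X = (43/77, 1)
2·[ECX] = 16/77, 2·[ARK] = 88/105
[ECX]:[ARK] = 16/77:88/105 = 30/121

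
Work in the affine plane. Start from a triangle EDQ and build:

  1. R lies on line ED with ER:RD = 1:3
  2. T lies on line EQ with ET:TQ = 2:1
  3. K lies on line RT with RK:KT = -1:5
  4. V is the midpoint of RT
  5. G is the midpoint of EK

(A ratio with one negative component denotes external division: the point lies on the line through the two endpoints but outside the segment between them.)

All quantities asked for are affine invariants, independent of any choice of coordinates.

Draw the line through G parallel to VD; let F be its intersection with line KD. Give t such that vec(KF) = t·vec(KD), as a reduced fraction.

t = 1/18

Assign E = (0, 0), D = (1, 0), Q = (0, 1) — the answer is frame-independent, so this choice is without loss of generality.
1. R lies on line ED with ER:RD = 1:3 ⇒ R = (1/4, 0)
2. T lies on line EQ with ET:TQ = 2:1 ⇒ T = (0, 2/3)
3. K lies on line RT with RK:KT = -1:5 ⇒ K = (5/16, -1/6)
4. V is the midpoint of RT ⇒ V = (1/8, 1/3)
5. G is the midpoint of EK ⇒ G = (5/32, -1/12)
through G parallel to VD: direction (7/8, -1/3); meets KD at F = (101/288, -17/108)
F = K + t·(D−K) with t = 1/18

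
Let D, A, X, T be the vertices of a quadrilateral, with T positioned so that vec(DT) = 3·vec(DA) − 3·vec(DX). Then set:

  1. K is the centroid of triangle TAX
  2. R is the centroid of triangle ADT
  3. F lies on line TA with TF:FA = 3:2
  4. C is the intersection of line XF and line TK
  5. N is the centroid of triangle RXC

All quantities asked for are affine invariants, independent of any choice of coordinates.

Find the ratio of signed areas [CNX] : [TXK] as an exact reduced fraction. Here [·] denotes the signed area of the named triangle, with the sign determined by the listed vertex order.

[CNX]:[TXK] = 5/12

Work in coordinates with D = (0, 0), A = (1, 0), X = (0, 1), T = (3, -3).
1. K is the centroid of triangle TAX ⇒ K = (4/3, -2/3)
2. R is the centroid of triangle ADT ⇒ R = (4/3, -1)
3. F lies on line TA with TF:FA = 3:2 ⇒ F = (9/5, -6/5)
4. C is the intersection of line XF and line TK ⇒ C = (9/8, -3/8)
5. N is the centroid of triangle RXC ⇒ N = (59/72, -1/8)
2·[CNX] = -5/36, 2·[TXK] = -1/3
[CNX]:[TXK] = -5/36:-1/3 = 5/12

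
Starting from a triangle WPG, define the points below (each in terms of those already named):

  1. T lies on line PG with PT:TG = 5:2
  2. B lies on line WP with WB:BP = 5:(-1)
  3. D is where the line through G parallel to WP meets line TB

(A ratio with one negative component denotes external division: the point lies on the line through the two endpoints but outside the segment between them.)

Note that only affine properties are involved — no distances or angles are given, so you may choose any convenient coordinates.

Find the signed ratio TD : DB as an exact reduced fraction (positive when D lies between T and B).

Choose coordinates W = (0, 0), P = (1, 0), G = (0, 1).
1. T lies on line PG with PT:TG = 5:2 ⇒ T = (2/7, 5/7)
2. B lies on line WP with WB:BP = 5:(-1) ⇒ B = (5/4, 0)
3. D is where the line through G parallel to WP meets line TB ⇒ D = (-1/10, 1)
D = T + t·(B−T) with t = -2/5, so TD:DB = t:(1−t) = -2/5:7/5

TD:DB = -2/7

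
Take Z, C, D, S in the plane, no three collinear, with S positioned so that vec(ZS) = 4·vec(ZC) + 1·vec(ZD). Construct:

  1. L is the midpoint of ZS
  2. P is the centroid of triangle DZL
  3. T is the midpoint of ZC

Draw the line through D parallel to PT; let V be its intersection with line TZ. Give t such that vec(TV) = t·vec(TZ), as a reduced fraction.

t = 5/3

Assign Z = (0, 0), C = (1, 0), D = (0, 1), S = (4, 1) — the answer is frame-independent, so this choice is without loss of generality.
1. L is the midpoint of ZS ⇒ L = (2, 1/2)
2. P is the centroid of triangle DZL ⇒ P = (2/3, 1/2)
3. T is the midpoint of ZC ⇒ T = (1/2, 0)
through D parallel to PT: direction (-1/6, -1/2); meets TZ at V = (-1/3, 0)
V = T + t·(Z−T) with t = 5/3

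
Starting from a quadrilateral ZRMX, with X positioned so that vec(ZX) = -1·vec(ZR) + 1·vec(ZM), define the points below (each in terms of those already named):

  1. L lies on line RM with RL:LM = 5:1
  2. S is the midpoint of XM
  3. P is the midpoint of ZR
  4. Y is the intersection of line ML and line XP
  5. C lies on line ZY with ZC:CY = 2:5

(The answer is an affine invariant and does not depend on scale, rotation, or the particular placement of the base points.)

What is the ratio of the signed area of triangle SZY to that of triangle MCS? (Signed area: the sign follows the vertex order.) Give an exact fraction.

[SZY]:[MCS] = -7/3

Set Z = (0, 0), R = (1, 0), M = (0, 1), X = (-1, 1); any affine frame gives the same invariant.
1. L lies on line RM with RL:LM = 5:1 ⇒ L = (1/6, 5/6)
2. S is the midpoint of XM ⇒ S = (-1/2, 1)
3. P is the midpoint of ZR ⇒ P = (1/2, 0)
4. Y is the intersection of line ML and line XP ⇒ Y = (2, -1)
5. C lies on line ZY with ZC:CY = 2:5 ⇒ C = (4/7, -2/7)
2·[SZY] = 3/2, 2·[MCS] = -9/14
[SZY]:[MCS] = 3/2:-9/14 = -7/3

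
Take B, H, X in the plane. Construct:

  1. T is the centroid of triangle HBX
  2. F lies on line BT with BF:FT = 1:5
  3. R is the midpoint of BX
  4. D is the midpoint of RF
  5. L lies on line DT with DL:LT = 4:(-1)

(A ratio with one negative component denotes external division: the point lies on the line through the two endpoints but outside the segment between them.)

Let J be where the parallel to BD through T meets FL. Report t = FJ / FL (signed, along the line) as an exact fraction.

Work in coordinates with B = (0, 0), H = (1, 0), X = (0, 1).
1. T is the centroid of triangle HBX ⇒ T = (1/3, 1/3)
2. F lies on line BT with BF:FT = 1:5 ⇒ F = (1/18, 1/18)
3. R is the midpoint of BX ⇒ R = (0, 1/2)
4. D is the midpoint of RF ⇒ D = (1/36, 5/18)
5. L lies on line DT with DL:LT = 4:(-1) ⇒ L = (47/108, 19/54)
through T parallel to BD: direction (1/36, 5/18); meets FL at J = (247/756, 101/378)
J = F + t·(L−F) with t = 5/7

t = 5/7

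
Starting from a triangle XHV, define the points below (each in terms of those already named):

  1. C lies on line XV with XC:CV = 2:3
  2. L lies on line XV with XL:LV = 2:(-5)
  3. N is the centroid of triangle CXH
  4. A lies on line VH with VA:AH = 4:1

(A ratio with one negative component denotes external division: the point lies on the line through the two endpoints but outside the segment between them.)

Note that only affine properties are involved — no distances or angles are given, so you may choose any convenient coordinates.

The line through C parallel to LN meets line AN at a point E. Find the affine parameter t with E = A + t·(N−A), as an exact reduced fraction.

Assign X = (0, 0), H = (1, 0), V = (0, 1) — the answer is frame-independent, so this choice is without loss of generality.
1. C lies on line XV with XC:CV = 2:3 ⇒ C = (0, 2/5)
2. L lies on line XV with XL:LV = 2:(-5) ⇒ L = (0, -2/3)
3. N is the centroid of triangle CXH ⇒ N = (1/3, 2/15)
4. A lies on line VH with VA:AH = 4:1 ⇒ A = (4/5, 1/5)
through C parallel to LN: direction (1/3, 4/5); meets AN at E = (-11/79, 26/395)
E = A + t·(N−A) with t = 159/79

t = 159/79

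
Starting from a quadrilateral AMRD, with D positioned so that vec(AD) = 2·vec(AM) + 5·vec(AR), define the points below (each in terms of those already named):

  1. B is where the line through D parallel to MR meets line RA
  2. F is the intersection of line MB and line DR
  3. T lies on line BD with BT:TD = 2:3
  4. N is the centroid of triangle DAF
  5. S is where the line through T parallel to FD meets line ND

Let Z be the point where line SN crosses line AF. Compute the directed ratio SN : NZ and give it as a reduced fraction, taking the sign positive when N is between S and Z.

SN:NZ = 118/5

Set A = (0, 0), M = (1, 0), R = (0, 1), D = (2, 5); any affine frame gives the same invariant.
1. B is where the line through D parallel to MR meets line RA ⇒ B = (0, 7)
2. F is the intersection of line MB and line DR ⇒ F = (2/3, 7/3)
3. T lies on line BD with BT:TD = 2:3 ⇒ T = (4/5, 31/5)
4. N is the centroid of triangle DAF ⇒ N = (8/9, 22/9)
5. S is where the line through T parallel to FD meets line ND ⇒ S = (14, 163/5)
line SN meets AF at Z = (1/3, 7/6)
N = S + t·(Z−S) with t = 118/123, so SN:NZ = 118/123:5/123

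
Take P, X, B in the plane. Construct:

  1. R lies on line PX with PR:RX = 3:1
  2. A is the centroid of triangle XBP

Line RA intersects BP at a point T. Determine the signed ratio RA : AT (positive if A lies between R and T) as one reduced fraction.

RA:AT = 5/4

Choose coordinates P = (0, 0), X = (1, 0), B = (0, 1).
1. R lies on line PX with PR:RX = 3:1 ⇒ R = (3/4, 0)
2. A is the centroid of triangle XBP ⇒ A = (1/3, 1/3)
line RA meets BP at T = (0, 3/5)
A = R + t·(T−R) with t = 5/9, so RA:AT = 5/9:4/9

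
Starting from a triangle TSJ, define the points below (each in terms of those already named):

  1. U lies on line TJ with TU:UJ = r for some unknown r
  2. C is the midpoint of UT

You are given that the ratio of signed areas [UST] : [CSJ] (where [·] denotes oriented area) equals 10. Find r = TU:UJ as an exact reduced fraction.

Assign T = (0, 0), S = (1, 0), J = (0, 1) — the answer is frame-independent, so this choice is without loss of generality.
1. With TU:UJ = r, write λ = r/(r+1) so U = T + λ·(J−T); U is affine-linear in λ
2. C is the midpoint of UT ⇒ C is an affine combination of earlier points and hence also affine-linear in λ
Every point depending on U is an affine combination of U and λ-independent points, so each such coordinate is linear in λ; the λ² term in each signed area is a multiple of (J−T)×(J−T) = 0, so 2·[UST] and 2·[CSJ] are each linear in λ. Evaluating at λ=0 and λ=1:
  2·[UST] = −λ,   2·[CSJ] = -1/2·λ + 1
So [UST]:[CSJ] = (−λ) / (-1/2·λ + 1). Setting this equal to 10:
  −λ = 10·(-1/2·λ + 1)  ⇒  λ = 5/2
Then r = λ/(1−λ) = (5/2)/(-3/2) = -5/3. Check: with r = -5/3, U = (0, 5/2) and [UST]:[CSJ] = 10 as required.

r = -5/3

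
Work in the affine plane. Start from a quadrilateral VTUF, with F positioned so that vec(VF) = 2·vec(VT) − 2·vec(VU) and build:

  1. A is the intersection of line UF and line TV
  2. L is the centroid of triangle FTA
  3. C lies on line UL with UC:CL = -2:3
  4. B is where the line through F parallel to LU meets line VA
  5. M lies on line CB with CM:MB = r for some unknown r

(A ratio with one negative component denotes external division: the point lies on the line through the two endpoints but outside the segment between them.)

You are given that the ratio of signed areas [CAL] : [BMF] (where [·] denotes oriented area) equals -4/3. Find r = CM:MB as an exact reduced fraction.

r = 3/5

Assign V = (0, 0), T = (1, 0), U = (0, 1), F = (2, -2) — the answer is frame-independent, so this choice is without loss of generality.
1. A is the intersection of line UF and line TV ⇒ A = (2/3, 0)
2. L is the centroid of triangle FTA ⇒ L = (11/9, -2/3)
3. C lies on line UL with UC:CL = -2:3 ⇒ C = (-22/9, 13/3)
4. B is where the line through F parallel to LU meets line VA ⇒ B = (8/15, 0)
5. With CM:MB = r, write λ = r/(r+1) so M = C + λ·(B−C); M is affine-linear in λ
Every point depending on M is an affine combination of M and λ-independent points, so each such coordinate is linear in λ; the λ² term in each signed area is a multiple of (B−C)×(B−C) = 0, so 2·[CAL] and 2·[BMF] are each linear in λ. Evaluating at λ=0 and λ=1:
  2·[CAL] = 1/3,   2·[BMF] = 2/5·λ − 2/5
So [CAL]:[BMF] = (1/3) / (2/5·λ − 2/5). Setting this equal to -4/3:
  1/3 = -4/3·(2/5·λ − 2/5)  ⇒  λ = 3/8
Then r = λ/(1−λ) = (3/8)/(5/8) = 3/5. Check: with r = 3/5, M = (-239/180, 65/24) and [CAL]:[BMF] = -4/3 as required.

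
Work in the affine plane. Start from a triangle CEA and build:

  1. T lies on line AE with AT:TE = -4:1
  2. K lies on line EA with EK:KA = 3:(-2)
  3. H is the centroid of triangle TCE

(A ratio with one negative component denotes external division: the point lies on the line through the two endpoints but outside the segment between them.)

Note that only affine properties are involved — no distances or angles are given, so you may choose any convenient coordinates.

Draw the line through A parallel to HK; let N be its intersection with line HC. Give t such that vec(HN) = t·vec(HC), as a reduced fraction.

Choose coordinates C = (0, 0), E = (1, 0), A = (0, 1).
1. T lies on line AE with AT:TE = -4:1 ⇒ T = (4/3, -1/3)
2. K lies on line EA with EK:KA = 3:(-2) ⇒ K = (-2, 3)
3. H is the centroid of triangle TCE ⇒ H = (7/9, -1/9)
through A parallel to HK: direction (-25/9, 28/9); meets HC at N = (175/171, -25/171)
N = H + t·(C−H) with t = -6/19

t = -6/19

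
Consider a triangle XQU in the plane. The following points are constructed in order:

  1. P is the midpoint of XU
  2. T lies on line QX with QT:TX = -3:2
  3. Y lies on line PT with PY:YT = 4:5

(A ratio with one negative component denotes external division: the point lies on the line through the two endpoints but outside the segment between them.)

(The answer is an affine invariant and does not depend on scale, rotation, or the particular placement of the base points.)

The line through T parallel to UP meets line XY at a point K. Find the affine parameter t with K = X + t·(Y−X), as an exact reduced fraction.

t = 9/4

Set X = (0, 0), Q = (1, 0), U = (0, 1); any affine frame gives the same invariant.
1. P is the midpoint of XU ⇒ P = (0, 1/2)
2. T lies on line QX with QT:TX = -3:2 ⇒ T = (-2, 0)
3. Y lies on line PT with PY:YT = 4:5 ⇒ Y = (-8/9, 5/18)
through T parallel to UP: direction (0, -1/2); meets XY at K = (-2, 5/8)
K = X + t·(Y−X) with t = 9/4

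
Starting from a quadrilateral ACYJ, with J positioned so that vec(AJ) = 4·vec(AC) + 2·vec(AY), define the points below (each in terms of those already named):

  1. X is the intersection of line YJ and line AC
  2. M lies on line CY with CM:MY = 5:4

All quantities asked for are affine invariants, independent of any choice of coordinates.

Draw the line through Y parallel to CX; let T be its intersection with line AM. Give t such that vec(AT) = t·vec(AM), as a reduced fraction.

Choose coordinates A = (0, 0), C = (1, 0), Y = (0, 1), J = (4, 2).
1. X is the intersection of line YJ and line AC ⇒ X = (-4, 0)
2. M lies on line CY with CM:MY = 5:4 ⇒ M = (4/9, 5/9)
through Y parallel to CX: direction (-5, 0); meets AM at T = (4/5, 1)
T = A + t·(M−A) with t = 9/5

t = 9/5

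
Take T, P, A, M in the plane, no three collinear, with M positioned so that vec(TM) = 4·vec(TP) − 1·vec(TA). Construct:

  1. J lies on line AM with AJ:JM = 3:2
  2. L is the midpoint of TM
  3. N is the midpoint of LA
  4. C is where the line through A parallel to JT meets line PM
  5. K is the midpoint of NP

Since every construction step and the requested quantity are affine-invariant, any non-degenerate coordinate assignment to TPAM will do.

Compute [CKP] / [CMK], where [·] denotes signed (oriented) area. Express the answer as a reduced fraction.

[CKP]:[CMK] = -11/20

Choose coordinates T = (0, 0), P = (1, 0), A = (0, 1), M = (4, -1).
1. J lies on line AM with AJ:JM = 3:2 ⇒ J = (12/5, -1/5)
2. L is the midpoint of TM ⇒ L = (2, -1/2)
3. N is the midpoint of LA ⇒ N = (1, 1/4)
4. C is where the line through A parallel to JT meets line PM ⇒ C = (-8/3, 11/9)
5. K is the midpoint of NP ⇒ K = (1, 1/8)
2·[CKP] = -11/24, 2·[CMK] = 5/6
[CKP]:[CMK] = -11/24:5/6 = -11/20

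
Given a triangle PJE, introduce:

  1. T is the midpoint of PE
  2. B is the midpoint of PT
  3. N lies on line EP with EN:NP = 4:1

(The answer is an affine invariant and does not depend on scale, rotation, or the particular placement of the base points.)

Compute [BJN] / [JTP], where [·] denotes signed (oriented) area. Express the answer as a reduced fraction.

[BJN]:[JTP] = -1/10

Work in coordinates with P = (0, 0), J = (1, 0), E = (0, 1).
1. T is the midpoint of PE ⇒ T = (0, 1/2)
2. B is the midpoint of PT ⇒ B = (0, 1/4)
3. N lies on line EP with EN:NP = 4:1 ⇒ N = (0, 1/5)
2·[BJN] = -1/20, 2·[JTP] = 1/2
[BJN]:[JTP] = -1/20:1/2 = -1/10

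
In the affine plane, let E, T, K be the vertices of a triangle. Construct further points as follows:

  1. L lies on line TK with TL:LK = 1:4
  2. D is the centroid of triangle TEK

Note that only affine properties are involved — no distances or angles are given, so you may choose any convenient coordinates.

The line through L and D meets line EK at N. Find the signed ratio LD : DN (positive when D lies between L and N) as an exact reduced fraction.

Set E = (0, 0), T = (1, 0), K = (0, 1); any affine frame gives the same invariant.
1. L lies on line TK with TL:LK = 1:4 ⇒ L = (4/5, 1/5)
2. D is the centroid of triangle TEK ⇒ D = (1/3, 1/3)
line LD meets EK at N = (0, 3/7)
D = L + t·(N−L) with t = 7/12, so LD:DN = 7/12:5/12

LD:DN = 7/5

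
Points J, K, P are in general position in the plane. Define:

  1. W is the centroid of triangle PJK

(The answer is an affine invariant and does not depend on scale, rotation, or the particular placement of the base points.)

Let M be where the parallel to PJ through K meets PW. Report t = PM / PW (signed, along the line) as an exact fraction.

t = 3

Assign J = (0, 0), K = (1, 0), P = (0, 1) — the answer is frame-independent, so this choice is without loss of generality.
1. W is the centroid of triangle PJK ⇒ W = (1/3, 1/3)
through K parallel to PJ: direction (0, -1); meets PW at M = (1, -1)
M = P + t·(W−P) with t = 3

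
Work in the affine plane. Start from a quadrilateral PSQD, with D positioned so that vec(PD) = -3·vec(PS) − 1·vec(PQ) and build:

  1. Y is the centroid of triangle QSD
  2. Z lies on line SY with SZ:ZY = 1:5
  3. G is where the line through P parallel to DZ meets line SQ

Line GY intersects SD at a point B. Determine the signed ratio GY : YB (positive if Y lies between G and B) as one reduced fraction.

GY:YB = -31/85

Assign P = (0, 0), S = (1, 0), Q = (0, 1), D = (-3, -1) — the answer is frame-independent, so this choice is without loss of generality.
1. Y is the centroid of triangle QSD ⇒ Y = (-2/3, 0)
2. Z lies on line SY with SZ:ZY = 1:5 ⇒ Z = (13/18, 0)
3. G is where the line through P parallel to DZ meets line SQ ⇒ G = (67/85, 18/85)
line GY meets SD at B = (103/31, 18/31)
Y = G + t·(B−G) with t = -31/54, so GY:YB = -31/54:85/54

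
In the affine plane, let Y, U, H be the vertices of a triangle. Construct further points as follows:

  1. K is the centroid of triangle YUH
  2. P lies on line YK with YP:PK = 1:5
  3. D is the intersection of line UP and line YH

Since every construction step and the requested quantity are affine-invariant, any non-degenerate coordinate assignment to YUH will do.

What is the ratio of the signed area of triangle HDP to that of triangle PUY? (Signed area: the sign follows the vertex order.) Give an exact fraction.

[HDP]:[PUY] = -16/17

Choose coordinates Y = (0, 0), U = (1, 0), H = (0, 1).
1. K is the centroid of triangle YUH ⇒ K = (1/3, 1/3)
2. P lies on line YK with YP:PK = 1:5 ⇒ P = (1/18, 1/18)
3. D is the intersection of line UP and line YH ⇒ D = (0, 1/17)
2·[HDP] = 8/153, 2·[PUY] = -1/18
[HDP]:[PUY] = 8/153:-1/18 = -16/17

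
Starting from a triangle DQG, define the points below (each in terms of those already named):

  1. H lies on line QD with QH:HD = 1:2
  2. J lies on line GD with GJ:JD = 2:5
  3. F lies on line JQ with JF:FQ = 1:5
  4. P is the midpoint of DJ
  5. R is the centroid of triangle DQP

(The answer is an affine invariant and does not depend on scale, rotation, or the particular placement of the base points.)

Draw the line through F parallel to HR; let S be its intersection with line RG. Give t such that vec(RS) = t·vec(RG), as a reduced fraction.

Choose coordinates D = (0, 0), Q = (1, 0), G = (0, 1).
1. H lies on line QD with QH:HD = 1:2 ⇒ H = (2/3, 0)
2. J lies on line GD with GJ:JD = 2:5 ⇒ J = (0, 5/7)
3. F lies on line JQ with JF:FQ = 1:5 ⇒ F = (1/6, 25/42)
4. P is the midpoint of DJ ⇒ P = (0, 5/14)
5. R is the centroid of triangle DQP ⇒ R = (1/3, 5/42)
through F parallel to HR: direction (-1/3, 5/42); meets RG at S = (29/192, 1615/2688)
S = R + t·(G−R) with t = 35/64

t = 35/64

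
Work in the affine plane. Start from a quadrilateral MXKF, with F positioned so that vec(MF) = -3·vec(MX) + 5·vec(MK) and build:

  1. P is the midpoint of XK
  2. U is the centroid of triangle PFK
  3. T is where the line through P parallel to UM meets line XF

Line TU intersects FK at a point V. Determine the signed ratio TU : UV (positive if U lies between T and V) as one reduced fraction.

Set M = (0, 0), X = (1, 0), K = (0, 1), F = (-3, 5); any affine frame gives the same invariant.
1. P is the midpoint of XK ⇒ P = (1/2, 1/2)
2. U is the centroid of triangle PFK ⇒ U = (-5/6, 13/6)
3. T is where the line through P parallel to UM meets line XF ⇒ T = (11/27, 20/27)
line TU meets FK at V = (-42/37, 93/37)
U = T + t·(V−T) with t = 37/46, so TU:UV = 37/46:9/46

TU:UV = 37/9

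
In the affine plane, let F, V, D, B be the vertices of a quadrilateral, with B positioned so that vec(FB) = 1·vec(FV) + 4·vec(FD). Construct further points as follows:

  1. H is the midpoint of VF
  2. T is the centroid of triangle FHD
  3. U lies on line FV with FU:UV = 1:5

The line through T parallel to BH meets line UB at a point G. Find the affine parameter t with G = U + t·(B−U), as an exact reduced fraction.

t = -1/8

Choose coordinates F = (0, 0), V = (1, 0), D = (0, 1), B = (1, 4).
1. H is the midpoint of VF ⇒ H = (1/2, 0)
2. T is the centroid of triangle FHD ⇒ T = (1/6, 1/3)
3. U lies on line FV with FU:UV = 1:5 ⇒ U = (1/6, 0)
through T parallel to BH: direction (-1/2, -4); meets UB at G = (1/16, -1/2)
G = U + t·(B−U) with t = -1/8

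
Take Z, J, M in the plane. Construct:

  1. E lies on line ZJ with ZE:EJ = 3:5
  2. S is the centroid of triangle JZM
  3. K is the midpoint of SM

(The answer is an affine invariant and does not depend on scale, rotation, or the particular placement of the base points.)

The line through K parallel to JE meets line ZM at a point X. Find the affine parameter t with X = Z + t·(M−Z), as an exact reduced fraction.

Work in coordinates with Z = (0, 0), J = (1, 0), M = (0, 1).
1. E lies on line ZJ with ZE:EJ = 3:5 ⇒ E = (3/8, 0)
2. S is the centroid of triangle JZM ⇒ S = (1/3, 1/3)
3. K is the midpoint of SM ⇒ K = (1/6, 2/3)
through K parallel to JE: direction (-5/8, 0); meets ZM at X = (0, 2/3)
X = Z + t·(M−Z) with t = 2/3

t = 2/3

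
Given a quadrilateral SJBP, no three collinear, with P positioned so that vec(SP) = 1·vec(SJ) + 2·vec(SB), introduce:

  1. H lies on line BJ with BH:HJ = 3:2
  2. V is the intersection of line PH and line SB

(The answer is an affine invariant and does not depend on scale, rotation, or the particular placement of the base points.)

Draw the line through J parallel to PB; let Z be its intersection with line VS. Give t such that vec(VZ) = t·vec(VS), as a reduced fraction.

Work in coordinates with S = (0, 0), J = (1, 0), B = (0, 1), P = (1, 2).
1. H lies on line BJ with BH:HJ = 3:2 ⇒ H = (3/5, 2/5)
2. V is the intersection of line PH and line SB ⇒ V = (0, -2)
through J parallel to PB: direction (-1, -1); meets VS at Z = (0, -1)
Z = V + t·(S−V) with t = 1/2

t = 1/2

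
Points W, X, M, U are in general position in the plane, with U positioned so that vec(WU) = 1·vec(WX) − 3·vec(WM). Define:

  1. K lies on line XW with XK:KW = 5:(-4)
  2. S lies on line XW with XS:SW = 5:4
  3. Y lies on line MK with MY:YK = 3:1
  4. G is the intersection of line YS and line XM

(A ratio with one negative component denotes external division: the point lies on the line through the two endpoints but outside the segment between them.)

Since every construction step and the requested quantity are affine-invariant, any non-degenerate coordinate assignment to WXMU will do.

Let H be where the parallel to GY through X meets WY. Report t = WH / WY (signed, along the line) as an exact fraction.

t = 9/4

Set W = (0, 0), X = (1, 0), M = (0, 1), U = (1, -3); any affine frame gives the same invariant.
1. K lies on line XW with XK:KW = 5:(-4) ⇒ K = (-4, 0)
2. S lies on line XW with XS:SW = 5:4 ⇒ S = (4/9, 0)
3. Y lies on line MK with MY:YK = 3:1 ⇒ Y = (-3, 1/4)
4. G is the intersection of line YS and line XM ⇒ G = (24/23, -1/23)
through X parallel to GY: direction (-93/23, 27/92); meets WY at H = (-27/4, 9/16)
H = W + t·(Y−W) with t = 9/4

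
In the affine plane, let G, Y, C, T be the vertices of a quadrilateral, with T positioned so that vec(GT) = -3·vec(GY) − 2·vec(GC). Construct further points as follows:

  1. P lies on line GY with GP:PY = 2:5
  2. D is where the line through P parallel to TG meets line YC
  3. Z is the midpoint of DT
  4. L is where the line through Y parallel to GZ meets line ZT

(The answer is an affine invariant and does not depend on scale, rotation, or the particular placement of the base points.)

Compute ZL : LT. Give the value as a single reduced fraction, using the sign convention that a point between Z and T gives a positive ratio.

ZL:LT = -3/4

Set G = (0, 0), Y = (1, 0), C = (0, 1), T = (-3, -2); any affine frame gives the same invariant.
1. P lies on line GY with GP:PY = 2:5 ⇒ P = (2/7, 0)
2. D is where the line through P parallel to TG meets line YC ⇒ D = (5/7, 2/7)
3. Z is the midpoint of DT ⇒ Z = (-8/7, -6/7)
4. L is where the line through Y parallel to GZ meets line ZT ⇒ L = (31/7, 18/7)
L = Z + t·(T−Z) with t = -3, so ZL:LT = t:(1−t) = -3:4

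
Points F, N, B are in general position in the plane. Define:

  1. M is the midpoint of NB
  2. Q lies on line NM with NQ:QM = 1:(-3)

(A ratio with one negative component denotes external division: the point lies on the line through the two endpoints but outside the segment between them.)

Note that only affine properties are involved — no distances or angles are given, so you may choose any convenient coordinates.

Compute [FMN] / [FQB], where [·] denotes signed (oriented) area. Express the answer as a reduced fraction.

[FMN]:[FQB] = -2/5

Set F = (0, 0), N = (1, 0), B = (0, 1); any affine frame gives the same invariant.
1. M is the midpoint of NB ⇒ M = (1/2, 1/2)
2. Q lies on line NM with NQ:QM = 1:(-3) ⇒ Q = (5/4, -1/4)
2·[FMN] = -1/2, 2·[FQB] = 5/4
[FMN]:[FQB] = -1/2:5/4 = -2/5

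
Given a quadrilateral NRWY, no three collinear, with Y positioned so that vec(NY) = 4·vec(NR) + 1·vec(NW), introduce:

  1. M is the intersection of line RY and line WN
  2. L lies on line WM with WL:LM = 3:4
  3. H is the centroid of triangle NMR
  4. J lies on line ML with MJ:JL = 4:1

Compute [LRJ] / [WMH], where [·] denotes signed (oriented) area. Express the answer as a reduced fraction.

[LRJ]:[WMH] = -12/35

Assign N = (0, 0), R = (1, 0), W = (0, 1), Y = (4, 1) — the answer is frame-independent, so this choice is without loss of generality.
1. M is the intersection of line RY and line WN ⇒ M = (0, -1/3)
2. L lies on line WM with WL:LM = 3:4 ⇒ L = (0, 3/7)
3. H is the centroid of triangle NMR ⇒ H = (1/3, -1/9)
4. J lies on line ML with MJ:JL = 4:1 ⇒ J = (0, 29/105)
2·[LRJ] = -16/105, 2·[WMH] = 4/9
[LRJ]:[WMH] = -16/105:4/9 = -12/35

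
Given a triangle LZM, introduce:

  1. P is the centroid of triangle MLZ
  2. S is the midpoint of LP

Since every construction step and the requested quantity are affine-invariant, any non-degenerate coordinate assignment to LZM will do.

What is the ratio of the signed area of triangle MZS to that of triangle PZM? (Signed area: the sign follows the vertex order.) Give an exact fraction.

Set L = (0, 0), Z = (1, 0), M = (0, 1); any affine frame gives the same invariant.
1. P is the centroid of triangle MLZ ⇒ P = (1/3, 1/3)
2. S is the midpoint of LP ⇒ S = (1/6, 1/6)
2·[MZS] = -2/3, 2·[PZM] = 1/3
[MZS]:[PZM] = -2/3:1/3 = -2

[MZS]:[PZM] = -2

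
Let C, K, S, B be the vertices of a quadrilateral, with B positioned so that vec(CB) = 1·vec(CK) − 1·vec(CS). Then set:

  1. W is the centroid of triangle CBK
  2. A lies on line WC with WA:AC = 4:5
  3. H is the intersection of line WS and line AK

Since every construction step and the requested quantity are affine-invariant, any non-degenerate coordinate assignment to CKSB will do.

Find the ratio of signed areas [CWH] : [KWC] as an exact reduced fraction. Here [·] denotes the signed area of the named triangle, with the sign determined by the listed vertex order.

[CWH]:[KWC] = -4/13

Work in coordinates with C = (0, 0), K = (1, 0), S = (0, 1), B = (1, -1).
1. W is the centroid of triangle CBK ⇒ W = (2/3, -1/3)
2. A lies on line WC with WA:AC = 4:5 ⇒ A = (10/27, -5/27)
3. H is the intersection of line WS and line AK ⇒ H = (22/39, -5/39)
2·[CWH] = 4/39, 2·[KWC] = -1/3
[CWH]:[KWC] = 4/39:-1/3 = -4/13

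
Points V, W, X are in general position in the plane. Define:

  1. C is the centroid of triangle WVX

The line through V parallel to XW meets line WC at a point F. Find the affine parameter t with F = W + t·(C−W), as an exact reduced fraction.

t = 3

Assign V = (0, 0), W = (1, 0), X = (0, 1) — the answer is frame-independent, so this choice is without loss of generality.
1. C is the centroid of triangle WVX ⇒ C = (1/3, 1/3)
through V parallel to XW: direction (1, -1); meets WC at F = (-1, 1)
F = W + t·(C−W) with t = 3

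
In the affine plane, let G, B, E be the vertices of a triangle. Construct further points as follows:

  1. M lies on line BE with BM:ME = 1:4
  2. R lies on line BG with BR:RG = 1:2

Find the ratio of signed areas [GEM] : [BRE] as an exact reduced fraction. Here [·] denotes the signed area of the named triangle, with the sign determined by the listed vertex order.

[GEM]:[BRE] = 12/5

Choose coordinates G = (0, 0), B = (1, 0), E = (0, 1).
1. M lies on line BE with BM:ME = 1:4 ⇒ M = (4/5, 1/5)
2. R lies on line BG with BR:RG = 1:2 ⇒ R = (2/3, 0)
2·[GEM] = -4/5, 2·[BRE] = -1/3
[GEM]:[BRE] = -4/5:-1/3 = 12/5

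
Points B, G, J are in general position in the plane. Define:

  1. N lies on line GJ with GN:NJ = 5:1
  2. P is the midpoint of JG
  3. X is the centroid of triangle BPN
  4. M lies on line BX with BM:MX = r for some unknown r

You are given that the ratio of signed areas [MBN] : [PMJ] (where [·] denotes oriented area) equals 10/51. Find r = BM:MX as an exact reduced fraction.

Choose coordinates B = (0, 0), G = (1, 0), J = (0, 1).
1. N lies on line GJ with GN:NJ = 5:1 ⇒ N = (1/6, 5/6)
2. P is the midpoint of JG ⇒ P = (1/2, 1/2)
3. X is the centroid of triangle BPN ⇒ X = (2/9, 4/9)
4. With BM:MX = r, write λ = r/(r+1) so M = B + λ·(X−B); M is affine-linear in λ
Every point depending on M is an affine combination of M and λ-independent points, so each such coordinate is linear in λ; the λ² term in each signed area is a multiple of (X−B)×(X−B) = 0, so 2·[MBN] and 2·[PMJ] are each linear in λ. Evaluating at λ=0 and λ=1:
  2·[MBN] = -1/9·λ,   2·[PMJ] = 1/3·λ − 1/2
So [MBN]:[PMJ] = (-1/9·λ) / (1/3·λ − 1/2). Setting this equal to 10/51:
  -1/9·λ = 10/51·(1/3·λ − 1/2)  ⇒  λ = 5/9
Then r = λ/(1−λ) = (5/9)/(4/9) = 5/4. Check: with r = 5/4, M = (10/81, 20/81) and [MBN]:[PMJ] = 10/51 as required.

r = 5/4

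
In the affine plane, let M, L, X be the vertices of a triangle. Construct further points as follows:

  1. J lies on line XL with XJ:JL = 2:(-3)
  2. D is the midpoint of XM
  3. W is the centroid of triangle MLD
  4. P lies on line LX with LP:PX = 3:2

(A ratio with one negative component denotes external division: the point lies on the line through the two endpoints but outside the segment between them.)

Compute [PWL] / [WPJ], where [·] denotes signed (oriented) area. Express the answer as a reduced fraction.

Set M = (0, 0), L = (1, 0), X = (0, 1); any affine frame gives the same invariant.
1. J lies on line XL with XJ:JL = 2:(-3) ⇒ J = (-2, 3)
2. D is the midpoint of XM ⇒ D = (0, 1/2)
3. W is the centroid of triangle MLD ⇒ W = (1/3, 1/6)
4. P lies on line LX with LP:PX = 3:2 ⇒ P = (2/5, 3/5)
2·[PWL] = 3/10, 2·[WPJ] = 6/5
[PWL]:[WPJ] = 3/10:6/5 = 1/4

[PWL]:[WPJ] = 1/4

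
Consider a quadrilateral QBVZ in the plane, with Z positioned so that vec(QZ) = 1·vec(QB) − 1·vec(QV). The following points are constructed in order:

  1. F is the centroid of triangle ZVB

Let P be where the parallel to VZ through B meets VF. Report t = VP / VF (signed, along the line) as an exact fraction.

Assign Q = (0, 0), B = (1, 0), V = (0, 1), Z = (1, -1) — the answer is frame-independent, so this choice is without loss of generality.
1. F is the centroid of triangle ZVB ⇒ F = (2/3, 0)
through B parallel to VZ: direction (1, -2); meets VF at P = (2, -2)
P = V + t·(F−V) with t = 3

t = 3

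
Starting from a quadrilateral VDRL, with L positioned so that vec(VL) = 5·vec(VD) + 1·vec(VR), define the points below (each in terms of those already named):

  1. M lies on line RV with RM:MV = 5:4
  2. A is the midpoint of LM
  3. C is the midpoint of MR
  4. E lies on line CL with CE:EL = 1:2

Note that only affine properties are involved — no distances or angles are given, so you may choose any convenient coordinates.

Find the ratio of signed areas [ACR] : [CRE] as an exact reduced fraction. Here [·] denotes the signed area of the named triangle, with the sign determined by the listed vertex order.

Set V = (0, 0), D = (1, 0), R = (0, 1), L = (5, 1); any affine frame gives the same invariant.
1. M lies on line RV with RM:MV = 5:4 ⇒ M = (0, 4/9)
2. A is the midpoint of LM ⇒ A = (5/2, 13/18)
3. C is the midpoint of MR ⇒ C = (0, 13/18)
4. E lies on line CL with CE:EL = 1:2 ⇒ E = (5/3, 22/27)
2·[ACR] = -25/36, 2·[CRE] = -25/54
[ACR]:[CRE] = -25/36:-25/54 = 3/2

[ACR]:[CRE] = 3/2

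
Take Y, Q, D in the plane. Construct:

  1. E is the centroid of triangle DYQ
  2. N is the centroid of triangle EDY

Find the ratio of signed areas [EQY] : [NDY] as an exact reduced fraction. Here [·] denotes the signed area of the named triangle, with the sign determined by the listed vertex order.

[EQY]:[NDY] = -3

Assign Y = (0, 0), Q = (1, 0), D = (0, 1) — the answer is frame-independent, so this choice is without loss of generality.
1. E is the centroid of triangle DYQ ⇒ E = (1/3, 1/3)
2. N is the centroid of triangle EDY ⇒ N = (1/9, 4/9)
2·[EQY] = -1/3, 2·[NDY] = 1/9
[EQY]:[NDY] = -1/3:1/9 = -3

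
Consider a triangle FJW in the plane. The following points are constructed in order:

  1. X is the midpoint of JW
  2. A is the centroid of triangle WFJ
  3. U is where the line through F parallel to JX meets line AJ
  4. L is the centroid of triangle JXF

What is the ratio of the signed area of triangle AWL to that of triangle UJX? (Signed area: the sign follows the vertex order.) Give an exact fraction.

Choose coordinates F = (0, 0), J = (1, 0), W = (0, 1).
1. X is the midpoint of JW ⇒ X = (1/2, 1/2)
2. A is the centroid of triangle WFJ ⇒ A = (1/3, 1/3)
3. U is where the line through F parallel to JX meets line AJ ⇒ U = (-1, 1)
4. L is the centroid of triangle JXF ⇒ L = (1/2, 1/6)
2·[AWL] = -1/18, 2·[UJX] = 1/2
[AWL]:[UJX] = -1/18:1/2 = -1/9

[AWL]:[UJX] = -1/9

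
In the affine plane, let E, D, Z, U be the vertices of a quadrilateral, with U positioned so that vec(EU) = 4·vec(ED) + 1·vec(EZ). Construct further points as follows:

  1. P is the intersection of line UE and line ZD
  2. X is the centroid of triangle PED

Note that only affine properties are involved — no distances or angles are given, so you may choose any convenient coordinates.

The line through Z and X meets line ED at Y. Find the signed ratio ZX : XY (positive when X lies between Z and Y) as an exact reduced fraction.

Set E = (0, 0), D = (1, 0), Z = (0, 1), U = (4, 1); any affine frame gives the same invariant.
1. P is the intersection of line UE and line ZD ⇒ P = (4/5, 1/5)
2. X is the centroid of triangle PED ⇒ X = (3/5, 1/15)
line ZX meets ED at Y = (9/14, 0)
X = Z + t·(Y−Z) with t = 14/15, so ZX:XY = 14/15:1/15

ZX:XY = 14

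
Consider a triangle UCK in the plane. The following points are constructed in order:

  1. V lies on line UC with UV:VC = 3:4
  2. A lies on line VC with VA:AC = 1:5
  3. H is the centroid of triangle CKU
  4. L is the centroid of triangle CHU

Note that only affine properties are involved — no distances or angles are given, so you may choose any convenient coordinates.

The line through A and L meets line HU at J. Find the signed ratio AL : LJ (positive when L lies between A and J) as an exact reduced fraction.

AL:LJ = 4/7

Work in coordinates with U = (0, 0), C = (1, 0), K = (0, 1).
1. V lies on line UC with UV:VC = 3:4 ⇒ V = (3/7, 0)
2. A lies on line VC with VA:AC = 1:5 ⇒ A = (11/21, 0)
3. H is the centroid of triangle CKU ⇒ H = (1/3, 1/3)
4. L is the centroid of triangle CHU ⇒ L = (4/9, 1/9)
line AL meets HU at J = (11/36, 11/36)
L = A + t·(J−A) with t = 4/11, so AL:LJ = 4/11:7/11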